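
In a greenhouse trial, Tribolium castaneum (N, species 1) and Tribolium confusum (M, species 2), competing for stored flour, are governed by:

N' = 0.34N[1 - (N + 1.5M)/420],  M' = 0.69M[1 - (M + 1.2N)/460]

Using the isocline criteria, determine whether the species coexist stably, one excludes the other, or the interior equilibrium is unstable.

unstable coexistence (outcome depends on initial conditions)

Compare the nullcline intercepts: K1/α12 = 420/1.5 = 280 < K2 = 460; K2/α21 = 460/1.2 = 383 < K1 = 420.
Since both are reversed, neither can invade when rare; the interior point is a saddle.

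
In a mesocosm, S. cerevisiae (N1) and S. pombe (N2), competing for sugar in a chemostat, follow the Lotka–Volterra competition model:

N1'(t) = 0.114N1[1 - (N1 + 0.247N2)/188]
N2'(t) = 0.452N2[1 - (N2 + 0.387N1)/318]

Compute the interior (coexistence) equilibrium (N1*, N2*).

Setting both brackets to zero gives the nullclines N1 + 0.247N2 = 188 and 0.387N1 + N2 = 318.
Substituting N2 = 318 - 0.387N1 into the first: N1(1 - 0.247·0.387) = 188 - 0.247·318.
So N1* = 109/0.904 = 121, and then N2* = 318 - 0.387·121 = 271.

N1* ≈ 121, N2* ≈ 271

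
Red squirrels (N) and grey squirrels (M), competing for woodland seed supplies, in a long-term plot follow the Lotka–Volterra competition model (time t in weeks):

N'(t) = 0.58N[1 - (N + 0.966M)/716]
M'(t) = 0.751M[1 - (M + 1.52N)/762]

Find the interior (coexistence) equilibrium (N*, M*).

Setting both brackets to zero gives the nullclines N + 0.966M = 716 and 1.52N + M = 762.
Substituting M = 762 - 1.52N into the first: N(1 - 0.966·1.52) = 716 - 0.966·762.
So N* = -20.1/-0.468 = 42.9, and then M* = 762 - 1.52·42.9 = 697.

N* ≈ 42.9, M* ≈ 697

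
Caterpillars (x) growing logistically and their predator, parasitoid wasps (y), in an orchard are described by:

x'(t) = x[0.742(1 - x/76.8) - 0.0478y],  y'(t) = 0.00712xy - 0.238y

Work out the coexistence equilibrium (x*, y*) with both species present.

From dy/dt = 0 with y > 0: 0.00712x* = 0.238, so x* = 33.4.
Substitute into dx/dt = 0: 0.742(1 - 33.4/76.8) = 0.0478y*.
The bracket is 0.565, giving y* = 0.419/0.0478 = 8.77.

x* ≈ 33.4, y* ≈ 8.77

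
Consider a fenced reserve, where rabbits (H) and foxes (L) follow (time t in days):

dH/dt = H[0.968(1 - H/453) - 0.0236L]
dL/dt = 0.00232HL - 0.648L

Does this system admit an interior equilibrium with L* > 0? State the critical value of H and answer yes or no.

Threshold H = 279; K > 279, so yes, the predator persists.

The predator equation gives dL/dt > 0 only when H > 0.648/0.00232 = 279.
Without the predator, H → K = 453. Since 453 > 279, the predator can invade and persist.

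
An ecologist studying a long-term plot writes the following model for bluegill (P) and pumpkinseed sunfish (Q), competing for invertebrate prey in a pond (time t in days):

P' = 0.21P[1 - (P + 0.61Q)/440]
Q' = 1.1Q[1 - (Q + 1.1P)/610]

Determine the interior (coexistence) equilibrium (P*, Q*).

P* ≈ 206, Q* ≈ 383

Setting both brackets to zero gives the nullclines P + 0.61Q = 440 and 1.1P + Q = 610.
Substituting Q = 610 - 1.1P into the first: P(1 - 0.61·1.1) = 440 - 0.61·610.
So P* = 67.9/0.329 = 206, and then Q* = 610 - 1.1·206 = 383.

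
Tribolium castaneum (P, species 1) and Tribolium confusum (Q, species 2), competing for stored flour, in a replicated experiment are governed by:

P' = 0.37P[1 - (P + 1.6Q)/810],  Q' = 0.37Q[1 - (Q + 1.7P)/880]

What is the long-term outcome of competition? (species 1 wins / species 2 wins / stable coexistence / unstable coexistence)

Compare the nullcline intercepts: K1/α12 = 810/1.6 = 506 < K2 = 880; K2/α21 = 880/1.7 = 518 < K1 = 810.
Since both are reversed, neither can invade when rare; the interior point is a saddle.

unstable coexistence (outcome depends on initial conditions)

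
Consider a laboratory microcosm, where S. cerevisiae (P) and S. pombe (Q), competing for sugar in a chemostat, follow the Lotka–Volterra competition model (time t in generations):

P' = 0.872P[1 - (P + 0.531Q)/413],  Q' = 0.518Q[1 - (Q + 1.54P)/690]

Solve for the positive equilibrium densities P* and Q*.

Setting both brackets to zero gives the nullclines P + 0.531Q = 413 and 1.54P + Q = 690.
Substituting Q = 690 - 1.54P into the first: P(1 - 0.531·1.54) = 413 - 0.531·690.
So P* = 46.6/0.182 = 256, and then Q* = 690 - 1.54·256 = 296.

P* ≈ 256, Q* ≈ 296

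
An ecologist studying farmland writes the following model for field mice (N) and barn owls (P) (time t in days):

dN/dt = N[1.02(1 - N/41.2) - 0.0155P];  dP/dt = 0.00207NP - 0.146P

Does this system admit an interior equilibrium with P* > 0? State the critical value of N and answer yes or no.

Threshold N = 70.5; K < 70.5, so no, the predator goes extinct.

The predator equation gives dP/dt > 0 only when N > 0.146/0.00207 = 70.5.
Without the predator, N → K = 41.2. Since 41.2 < 70.5, the predator cannot invade.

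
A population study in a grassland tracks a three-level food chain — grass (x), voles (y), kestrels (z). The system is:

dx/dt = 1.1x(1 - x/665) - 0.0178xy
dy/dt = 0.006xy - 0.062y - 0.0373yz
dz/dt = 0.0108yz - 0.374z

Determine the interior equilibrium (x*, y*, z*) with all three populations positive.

x* ≈ 292, y* ≈ 34.6, z* ≈ 45.4

From dz/dt = 0: 0.0108y* = 0.374, so y* = 34.6.
From dx/dt = 0: 1.1(1 - x*/665) = 0.0178·34.6, giving x* = 665·(1 - 0.56) = 292.
From dy/dt = 0: 0.006·292 - 0.062 = 0.0373z*, so z* = 1.69/0.0373 = 45.4.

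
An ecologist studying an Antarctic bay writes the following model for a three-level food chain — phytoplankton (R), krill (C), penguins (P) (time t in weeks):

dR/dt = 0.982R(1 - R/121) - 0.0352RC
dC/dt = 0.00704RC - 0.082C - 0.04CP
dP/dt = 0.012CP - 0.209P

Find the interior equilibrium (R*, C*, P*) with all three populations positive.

From dP/dt = 0: 0.012C* = 0.209, so C* = 17.4.
From dR/dt = 0: 0.982(1 - R*/121) = 0.0352·17.4, giving R* = 121·(1 - 0.624) = 45.5.
From dC/dt = 0: 0.00704·45.5 - 0.082 = 0.04P*, so P* = 0.238/0.04 = 5.95.

R* ≈ 45.5, C* ≈ 17.4, P* ≈ 5.95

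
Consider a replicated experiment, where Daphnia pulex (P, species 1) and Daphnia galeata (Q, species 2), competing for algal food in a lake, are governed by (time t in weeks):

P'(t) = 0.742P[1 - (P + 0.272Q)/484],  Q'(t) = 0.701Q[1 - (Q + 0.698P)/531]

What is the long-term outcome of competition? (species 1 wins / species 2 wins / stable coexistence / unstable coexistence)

stable coexistence

Compare the nullcline intercepts: K1/α12 = 484/0.272 = 1780 > K2 = 531; K2/α21 = 531/0.698 = 761 > K1 = 484.
Since both inequalities hold, each species can invade when rare, so the interior equilibrium is stable.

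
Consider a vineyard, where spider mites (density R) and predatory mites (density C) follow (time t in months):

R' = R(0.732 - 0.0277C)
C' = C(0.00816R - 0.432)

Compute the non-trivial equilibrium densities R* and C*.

R* ≈ 52.9, C* ≈ 26.4

Set dC/dt = 0 with C > 0: 0.00816R - 0.432 = 0, so R* = 0.432/0.00816 = 52.9.
Set dR/dt = 0 with R > 0: 0.732 - 0.0277C = 0, so C* = 0.732/0.0277 = 26.4.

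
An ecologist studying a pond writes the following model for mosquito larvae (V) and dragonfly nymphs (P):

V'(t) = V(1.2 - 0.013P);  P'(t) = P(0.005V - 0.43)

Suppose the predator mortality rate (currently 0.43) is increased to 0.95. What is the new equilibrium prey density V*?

At the interior fixed point, setting dP/dt = 0 with P > 0 fixes V* = (predator death rate)/(VP coefficient) — independent of the other coefficients.
With the change, V* = 0.95/0.005 = 190; it rises from 86.

V* ≈ 190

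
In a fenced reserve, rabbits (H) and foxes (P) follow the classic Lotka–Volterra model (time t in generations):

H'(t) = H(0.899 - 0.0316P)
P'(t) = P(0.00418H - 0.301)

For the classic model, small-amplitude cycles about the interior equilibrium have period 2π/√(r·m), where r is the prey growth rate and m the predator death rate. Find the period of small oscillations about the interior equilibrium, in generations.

Here r = 0.899 and m = 0.301, so r·m = 0.271.
ω = √0.271 = 0.52 per generation, hence T = 2π/ω ≈ 12.1 generations.

T ≈ 12.1 generations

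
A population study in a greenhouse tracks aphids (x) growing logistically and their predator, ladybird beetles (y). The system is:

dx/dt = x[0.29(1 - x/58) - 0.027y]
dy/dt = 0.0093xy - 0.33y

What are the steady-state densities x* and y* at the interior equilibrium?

From dy/dt = 0 with y > 0: 0.0093x* = 0.33, so x* = 35.5.
Substitute into dx/dt = 0: 0.29(1 - 35.5/58) = 0.027y*.
The bracket is 0.388, giving y* = 0.113/0.027 = 4.17.

x* ≈ 35.5, y* ≈ 4.17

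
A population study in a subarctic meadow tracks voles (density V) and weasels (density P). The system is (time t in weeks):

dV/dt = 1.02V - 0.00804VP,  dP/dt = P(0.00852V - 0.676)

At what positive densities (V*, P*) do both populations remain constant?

V* ≈ 79.3, P* ≈ 127

Set dP/dt = 0 with P > 0: 0.00852V - 0.676 = 0, so V* = 0.676/0.00852 = 79.3.
Set dV/dt = 0 with V > 0: 1.02 - 0.00804P = 0, so P* = 1.02/0.00804 = 127.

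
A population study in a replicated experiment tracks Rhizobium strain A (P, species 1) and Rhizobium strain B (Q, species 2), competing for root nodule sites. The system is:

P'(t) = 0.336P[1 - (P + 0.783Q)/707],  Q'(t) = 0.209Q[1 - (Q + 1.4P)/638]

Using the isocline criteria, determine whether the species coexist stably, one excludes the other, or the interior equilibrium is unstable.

Compare the nullcline intercepts: K1/α12 = 707/0.783 = 903 > K2 = 638; K2/α21 = 638/1.4 = 456 < K1 = 707.
Since the inequalities point opposite ways, species 1 can invade but species 2 cannot.

species 1 excludes species 2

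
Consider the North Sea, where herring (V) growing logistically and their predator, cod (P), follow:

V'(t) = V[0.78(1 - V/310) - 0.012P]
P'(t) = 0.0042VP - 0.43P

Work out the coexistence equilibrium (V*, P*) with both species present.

V* ≈ 102, P* ≈ 43.5

From dP/dt = 0 with P > 0: 0.0042V* = 0.43, so V* = 102.
Substitute into dV/dt = 0: 0.78(1 - 102/310) = 0.012P*.
The bracket is 0.67, giving P* = 0.522/0.012 = 43.5.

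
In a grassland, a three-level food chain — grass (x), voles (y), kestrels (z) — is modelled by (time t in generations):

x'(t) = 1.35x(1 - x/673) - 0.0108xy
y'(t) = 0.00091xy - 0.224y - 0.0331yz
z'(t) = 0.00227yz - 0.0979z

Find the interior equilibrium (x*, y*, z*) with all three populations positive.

From dz/dt = 0: 0.00227y* = 0.0979, so y* = 43.1.
From dx/dt = 0: 1.35(1 - x*/673) = 0.0108·43.1, giving x* = 673·(1 - 0.345) = 441.
From dy/dt = 0: 0.00091·441 - 0.224 = 0.0331z*, so z* = 0.177/0.0331 = 5.35.

x* ≈ 441, y* ≈ 43.1, z* ≈ 5.35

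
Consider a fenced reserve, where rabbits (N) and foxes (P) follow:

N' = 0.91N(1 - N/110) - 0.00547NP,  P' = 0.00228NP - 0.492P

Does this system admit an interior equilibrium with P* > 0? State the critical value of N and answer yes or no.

Threshold N = 216; K < 216, so no, the predator goes extinct.

The predator equation gives dP/dt > 0 only when N > 0.492/0.00228 = 216.
Without the predator, N → K = 110. Since 110 < 216, the predator cannot invade.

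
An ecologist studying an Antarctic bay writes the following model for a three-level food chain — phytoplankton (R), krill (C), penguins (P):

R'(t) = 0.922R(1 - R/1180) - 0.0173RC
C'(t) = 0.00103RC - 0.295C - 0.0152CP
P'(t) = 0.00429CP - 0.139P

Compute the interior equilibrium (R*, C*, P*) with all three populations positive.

R* ≈ 463, C* ≈ 32.4, P* ≈ 11.9

From dP/dt = 0: 0.00429C* = 0.139, so C* = 32.4.
From dR/dt = 0: 0.922(1 - R*/1180) = 0.0173·32.4, giving R* = 1180·(1 - 0.608) = 463.
From dC/dt = 0: 0.00103·463 - 0.295 = 0.0152P*, so P* = 0.181/0.0152 = 11.9.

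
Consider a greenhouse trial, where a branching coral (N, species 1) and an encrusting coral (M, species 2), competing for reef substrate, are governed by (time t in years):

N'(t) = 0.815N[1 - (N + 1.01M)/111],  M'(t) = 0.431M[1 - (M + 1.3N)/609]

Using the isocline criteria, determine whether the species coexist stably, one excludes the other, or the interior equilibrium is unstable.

species 2 excludes species 1

Compare the nullcline intercepts: K1/α12 = 111/1.01 = 110 < K2 = 609; K2/α21 = 609/1.3 = 468 > K1 = 111.
Since the inequalities point opposite ways, species 2 can invade but species 1 cannot.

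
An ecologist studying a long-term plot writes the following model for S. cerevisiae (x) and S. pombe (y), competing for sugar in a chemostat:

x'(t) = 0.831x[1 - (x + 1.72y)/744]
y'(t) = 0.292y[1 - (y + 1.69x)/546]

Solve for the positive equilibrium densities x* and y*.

Setting both brackets to zero gives the nullclines x + 1.72y = 744 and 1.69x + y = 546.
Substituting y = 546 - 1.69x into the first: x(1 - 1.72·1.69) = 744 - 1.72·546.
So x* = -195/-1.91 = 102, and then y* = 546 - 1.69·102 = 373.

x* ≈ 102, y* ≈ 373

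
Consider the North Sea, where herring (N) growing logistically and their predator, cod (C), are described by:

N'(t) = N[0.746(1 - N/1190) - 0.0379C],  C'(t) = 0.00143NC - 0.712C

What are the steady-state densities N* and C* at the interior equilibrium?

N* ≈ 498, C* ≈ 11.4

From dC/dt = 0 with C > 0: 0.00143N* = 0.712, so N* = 498.
Substitute into dN/dt = 0: 0.746(1 - 498/1190) = 0.0379C*.
The bracket is 0.582, giving C* = 0.434/0.0379 = 11.4.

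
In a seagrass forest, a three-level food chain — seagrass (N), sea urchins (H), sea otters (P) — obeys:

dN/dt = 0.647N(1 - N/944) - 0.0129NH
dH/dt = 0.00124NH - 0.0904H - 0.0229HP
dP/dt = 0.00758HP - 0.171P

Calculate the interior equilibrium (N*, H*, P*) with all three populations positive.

From dP/dt = 0: 0.00758H* = 0.171, so H* = 22.6.
From dN/dt = 0: 0.647(1 - N*/944) = 0.0129·22.6, giving N* = 944·(1 - 0.45) = 519.
From dH/dt = 0: 0.00124·519 - 0.0904 = 0.0229P*, so P* = 0.554/0.0229 = 24.2.

N* ≈ 519, H* ≈ 22.6, P* ≈ 24.2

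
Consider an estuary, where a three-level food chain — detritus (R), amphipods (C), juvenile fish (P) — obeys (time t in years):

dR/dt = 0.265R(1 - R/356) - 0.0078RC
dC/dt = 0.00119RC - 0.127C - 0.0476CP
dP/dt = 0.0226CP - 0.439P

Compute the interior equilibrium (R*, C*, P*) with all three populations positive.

From dP/dt = 0: 0.0226C* = 0.439, so C* = 19.4.
From dR/dt = 0: 0.265(1 - R*/356) = 0.0078·19.4, giving R* = 356·(1 - 0.572) = 152.
From dC/dt = 0: 0.00119·152 - 0.127 = 0.0476P*, so P* = 0.0544/0.0476 = 1.14.

R* ≈ 152, C* ≈ 19.4, P* ≈ 1.14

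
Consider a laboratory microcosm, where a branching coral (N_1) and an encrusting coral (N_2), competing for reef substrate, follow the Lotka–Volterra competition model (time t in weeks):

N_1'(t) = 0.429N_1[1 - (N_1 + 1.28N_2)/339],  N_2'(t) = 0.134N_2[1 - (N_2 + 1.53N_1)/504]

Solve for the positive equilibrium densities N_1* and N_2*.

Setting both brackets to zero gives the nullclines N_1 + 1.28N_2 = 339 and 1.53N_1 + N_2 = 504.
Substituting N_2 = 504 - 1.53N_1 into the first: N_1(1 - 1.28·1.53) = 339 - 1.28·504.
So N_1* = -306/-0.958 = 319, and then N_2* = 504 - 1.53·319 = 15.3.

N_1* ≈ 319, N_2* ≈ 15.3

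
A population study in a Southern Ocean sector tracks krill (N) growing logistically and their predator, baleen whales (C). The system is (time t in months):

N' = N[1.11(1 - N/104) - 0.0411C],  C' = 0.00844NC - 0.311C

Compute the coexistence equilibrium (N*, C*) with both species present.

From dC/dt = 0 with C > 0: 0.00844N* = 0.311, so N* = 36.8.
Substitute into dN/dt = 0: 1.11(1 - 36.8/104) = 0.0411C*.
The bracket is 0.646, giving C* = 0.717/0.0411 = 17.4.

N* ≈ 36.8, C* ≈ 17.4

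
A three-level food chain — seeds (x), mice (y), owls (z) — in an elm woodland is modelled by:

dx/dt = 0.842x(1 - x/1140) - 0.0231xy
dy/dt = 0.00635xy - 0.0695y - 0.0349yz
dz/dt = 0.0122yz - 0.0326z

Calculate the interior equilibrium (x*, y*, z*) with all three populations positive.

x* ≈ 1060, y* ≈ 2.67, z* ≈ 190

From dz/dt = 0: 0.0122y* = 0.0326, so y* = 2.67.
From dx/dt = 0: 0.842(1 - x*/1140) = 0.0231·2.67, giving x* = 1140·(1 - 0.0733) = 1060.
From dy/dt = 0: 0.00635·1060 - 0.0695 = 0.0349z*, so z* = 6.64/0.0349 = 190.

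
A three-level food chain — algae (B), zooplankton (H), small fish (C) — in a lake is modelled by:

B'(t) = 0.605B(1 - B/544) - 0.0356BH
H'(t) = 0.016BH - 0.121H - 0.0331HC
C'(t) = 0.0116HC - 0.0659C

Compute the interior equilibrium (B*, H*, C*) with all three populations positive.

From dC/dt = 0: 0.0116H* = 0.0659, so H* = 5.68.
From dB/dt = 0: 0.605(1 - B*/544) = 0.0356·5.68, giving B* = 544·(1 - 0.334) = 362.
From dH/dt = 0: 0.016·362 - 0.121 = 0.0331C*, so C* = 5.67/0.0331 = 171.

B* ≈ 362, H* ≈ 5.68, C* ≈ 171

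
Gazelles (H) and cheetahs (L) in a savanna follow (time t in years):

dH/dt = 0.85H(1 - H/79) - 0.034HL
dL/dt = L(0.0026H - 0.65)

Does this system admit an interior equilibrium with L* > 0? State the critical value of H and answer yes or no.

The predator equation gives dL/dt > 0 only when H > 0.65/0.0026 = 250.
Without the predator, H → K = 79. Since 79 < 250, the predator cannot invade.

Threshold H = 250; K < 250, so no, the predator goes extinct.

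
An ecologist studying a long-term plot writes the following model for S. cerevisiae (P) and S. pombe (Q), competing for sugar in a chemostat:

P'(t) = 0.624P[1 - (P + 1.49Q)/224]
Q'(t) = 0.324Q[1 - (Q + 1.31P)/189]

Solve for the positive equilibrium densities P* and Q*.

P* ≈ 60.5, Q* ≈ 110

Setting both brackets to zero gives the nullclines P + 1.49Q = 224 and 1.31P + Q = 189.
Substituting Q = 189 - 1.31P into the first: P(1 - 1.49·1.31) = 224 - 1.49·189.
So P* = -57.6/-0.952 = 60.5, and then Q* = 189 - 1.31·60.5 = 110.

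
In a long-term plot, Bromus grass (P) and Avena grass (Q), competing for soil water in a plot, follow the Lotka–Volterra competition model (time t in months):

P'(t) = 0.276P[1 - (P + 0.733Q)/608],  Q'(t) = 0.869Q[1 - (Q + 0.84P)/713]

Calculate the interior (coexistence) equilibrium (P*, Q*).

Setting both brackets to zero gives the nullclines P + 0.733Q = 608 and 0.84P + Q = 713.
Substituting Q = 713 - 0.84P into the first: P(1 - 0.733·0.84) = 608 - 0.733·713.
So P* = 85.4/0.384 = 222, and then Q* = 713 - 0.84·222 = 526.

P* ≈ 222, Q* ≈ 526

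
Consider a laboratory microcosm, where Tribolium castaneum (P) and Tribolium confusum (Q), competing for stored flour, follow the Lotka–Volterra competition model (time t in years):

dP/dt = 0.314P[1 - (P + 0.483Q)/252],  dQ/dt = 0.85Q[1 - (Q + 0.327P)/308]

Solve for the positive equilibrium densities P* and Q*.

P* ≈ 123, Q* ≈ 268

Setting both brackets to zero gives the nullclines P + 0.483Q = 252 and 0.327P + Q = 308.
Substituting Q = 308 - 0.327P into the first: P(1 - 0.483·0.327) = 252 - 0.483·308.
So P* = 103/0.842 = 123, and then Q* = 308 - 0.327·123 = 268.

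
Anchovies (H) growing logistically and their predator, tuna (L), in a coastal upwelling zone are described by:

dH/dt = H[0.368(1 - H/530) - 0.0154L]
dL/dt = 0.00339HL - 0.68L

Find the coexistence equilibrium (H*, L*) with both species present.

From dL/dt = 0 with L > 0: 0.00339H* = 0.68, so H* = 201.
Substitute into dH/dt = 0: 0.368(1 - 201/530) = 0.0154L*.
The bracket is 0.622, giving L* = 0.229/0.0154 = 14.9.

H* ≈ 201, L* ≈ 14.9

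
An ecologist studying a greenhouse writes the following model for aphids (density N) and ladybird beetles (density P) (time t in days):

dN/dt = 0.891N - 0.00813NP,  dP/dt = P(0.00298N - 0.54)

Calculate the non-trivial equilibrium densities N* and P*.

Set dP/dt = 0 with P > 0: 0.00298N - 0.54 = 0, so N* = 0.54/0.00298 = 181.
Set dN/dt = 0 with N > 0: 0.891 - 0.00813P = 0, so P* = 0.891/0.00813 = 110.

N* ≈ 181, P* ≈ 110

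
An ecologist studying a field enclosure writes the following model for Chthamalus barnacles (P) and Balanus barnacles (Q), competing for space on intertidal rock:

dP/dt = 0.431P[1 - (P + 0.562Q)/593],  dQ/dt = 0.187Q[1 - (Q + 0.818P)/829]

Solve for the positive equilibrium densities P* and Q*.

P* ≈ 235, Q* ≈ 637

Setting both brackets to zero gives the nullclines P + 0.562Q = 593 and 0.818P + Q = 829.
Substituting Q = 829 - 0.818P into the first: P(1 - 0.562·0.818) = 593 - 0.562·829.
So P* = 127/0.54 = 235, and then Q* = 829 - 0.818·235 = 637.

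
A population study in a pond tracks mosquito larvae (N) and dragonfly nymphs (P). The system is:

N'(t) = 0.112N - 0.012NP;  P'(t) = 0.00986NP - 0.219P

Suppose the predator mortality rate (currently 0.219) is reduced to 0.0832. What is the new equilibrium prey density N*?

N* ≈ 8.44

At the interior fixed point, setting dP/dt = 0 with P > 0 fixes N* = (predator death rate)/(NP coefficient) — independent of the other coefficients.
With the change, N* = 0.0832/0.00986 = 8.44; it falls from 22.2.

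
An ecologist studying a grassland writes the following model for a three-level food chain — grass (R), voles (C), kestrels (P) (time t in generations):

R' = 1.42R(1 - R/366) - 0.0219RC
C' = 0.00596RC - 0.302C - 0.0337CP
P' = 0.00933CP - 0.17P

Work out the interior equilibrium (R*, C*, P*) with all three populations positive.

From dP/dt = 0: 0.00933C* = 0.17, so C* = 18.2.
From dR/dt = 0: 1.42(1 - R*/366) = 0.0219·18.2, giving R* = 366·(1 - 0.281) = 263.
From dC/dt = 0: 0.00596·263 - 0.302 = 0.0337P*, so P* = 1.27/0.0337 = 37.6.

R* ≈ 263, C* ≈ 18.2, P* ≈ 37.6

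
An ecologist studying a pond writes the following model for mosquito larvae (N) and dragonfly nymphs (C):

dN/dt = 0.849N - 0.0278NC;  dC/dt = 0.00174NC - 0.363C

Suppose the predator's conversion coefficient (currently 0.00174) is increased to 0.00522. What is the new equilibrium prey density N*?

N* ≈ 69.5

At the interior fixed point, setting dC/dt = 0 with C > 0 fixes N* = (predator death rate)/(NC coefficient) — independent of the other coefficients.
With the change, N* = 0.363/0.00522 = 69.5; it falls from 209.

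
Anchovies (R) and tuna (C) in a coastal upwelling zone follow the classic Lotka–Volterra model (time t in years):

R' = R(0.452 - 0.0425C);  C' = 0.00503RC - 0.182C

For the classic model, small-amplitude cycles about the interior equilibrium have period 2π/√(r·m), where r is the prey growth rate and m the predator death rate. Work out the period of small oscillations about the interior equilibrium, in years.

T ≈ 21.9 years

Here r = 0.452 and m = 0.182, so r·m = 0.0823.
ω = √0.0823 = 0.287 per year, hence T = 2π/ω ≈ 21.9 years.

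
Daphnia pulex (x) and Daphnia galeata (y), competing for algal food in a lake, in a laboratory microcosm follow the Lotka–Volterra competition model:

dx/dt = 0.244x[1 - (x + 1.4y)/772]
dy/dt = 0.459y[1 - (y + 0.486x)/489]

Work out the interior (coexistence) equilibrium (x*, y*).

x* ≈ 273, y* ≈ 356

Setting both brackets to zero gives the nullclines x + 1.4y = 772 and 0.486x + y = 489.
Substituting y = 489 - 0.486x into the first: x(1 - 1.4·0.486) = 772 - 1.4·489.
So x* = 87.4/0.32 = 273, and then y* = 489 - 0.486·273 = 356.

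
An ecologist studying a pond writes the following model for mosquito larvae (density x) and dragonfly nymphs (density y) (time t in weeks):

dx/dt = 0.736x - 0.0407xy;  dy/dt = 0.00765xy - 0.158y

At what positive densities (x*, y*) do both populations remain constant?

x* ≈ 20.7, y* ≈ 18.1

Set dy/dt = 0 with y > 0: 0.00765x - 0.158 = 0, so x* = 0.158/0.00765 = 20.7.
Set dx/dt = 0 with x > 0: 0.736 - 0.0407y = 0, so y* = 0.736/0.0407 = 18.1.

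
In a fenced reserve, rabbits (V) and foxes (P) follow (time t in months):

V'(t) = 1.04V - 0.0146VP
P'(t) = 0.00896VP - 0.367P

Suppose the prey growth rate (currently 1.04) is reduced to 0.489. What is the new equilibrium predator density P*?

P* ≈ 33.5

At the interior fixed point, setting dV/dt = 0 with V > 0 fixes P* = (prey growth rate)/(VP coefficient) — independent of the other coefficients.
With the change, P* = 0.489/0.0146 = 33.5; it falls from 71.2.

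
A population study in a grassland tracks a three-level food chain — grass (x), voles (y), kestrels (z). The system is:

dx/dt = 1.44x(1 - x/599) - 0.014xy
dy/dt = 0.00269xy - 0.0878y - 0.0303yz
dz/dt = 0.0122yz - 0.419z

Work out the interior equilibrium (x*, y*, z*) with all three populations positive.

x* ≈ 399, y* ≈ 34.3, z* ≈ 32.5

From dz/dt = 0: 0.0122y* = 0.419, so y* = 34.3.
From dx/dt = 0: 1.44(1 - x*/599) = 0.014·34.3, giving x* = 599·(1 - 0.334) = 399.
From dy/dt = 0: 0.00269·399 - 0.0878 = 0.0303z*, so z* = 0.985/0.0303 = 32.5.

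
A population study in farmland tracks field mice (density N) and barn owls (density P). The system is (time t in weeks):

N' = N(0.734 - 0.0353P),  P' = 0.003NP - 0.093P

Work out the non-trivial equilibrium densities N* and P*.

N* ≈ 31, P* ≈ 20.8

Set dP/dt = 0 with P > 0: 0.003N - 0.093 = 0, so N* = 0.093/0.003 = 31.
Set dN/dt = 0 with N > 0: 0.734 - 0.0353P = 0, so P* = 0.734/0.0353 = 20.8.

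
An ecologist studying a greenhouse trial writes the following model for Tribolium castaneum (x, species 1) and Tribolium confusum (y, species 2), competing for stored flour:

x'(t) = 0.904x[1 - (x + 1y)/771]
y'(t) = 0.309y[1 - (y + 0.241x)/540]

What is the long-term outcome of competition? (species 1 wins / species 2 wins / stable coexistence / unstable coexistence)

Compare the nullcline intercepts: K1/α12 = 771/1 = 771 > K2 = 540; K2/α21 = 540/0.241 = 2240 > K1 = 771.
Since both inequalities hold, each species can invade when rare, so the interior equilibrium is stable.

stable coexistence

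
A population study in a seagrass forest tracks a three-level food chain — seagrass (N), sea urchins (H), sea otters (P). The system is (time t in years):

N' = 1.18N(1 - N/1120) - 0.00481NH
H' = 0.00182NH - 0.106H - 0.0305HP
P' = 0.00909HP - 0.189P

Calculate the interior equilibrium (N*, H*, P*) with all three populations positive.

From dP/dt = 0: 0.00909H* = 0.189, so H* = 20.8.
From dN/dt = 0: 1.18(1 - N*/1120) = 0.00481·20.8, giving N* = 1120·(1 - 0.0848) = 1030.
From dH/dt = 0: 0.00182·1030 - 0.106 = 0.0305P*, so P* = 1.76/0.0305 = 57.7.

N* ≈ 1030, H* ≈ 20.8, P* ≈ 57.7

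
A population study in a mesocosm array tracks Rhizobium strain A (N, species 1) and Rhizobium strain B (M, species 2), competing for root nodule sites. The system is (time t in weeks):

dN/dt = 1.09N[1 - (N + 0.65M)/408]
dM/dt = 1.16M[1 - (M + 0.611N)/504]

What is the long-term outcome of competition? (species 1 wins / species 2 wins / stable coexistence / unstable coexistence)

stable coexistence

Compare the nullcline intercepts: K1/α12 = 408/0.65 = 628 > K2 = 504; K2/α21 = 504/0.611 = 825 > K1 = 408.
Since both inequalities hold, each species can invade when rare, so the interior equilibrium is stable.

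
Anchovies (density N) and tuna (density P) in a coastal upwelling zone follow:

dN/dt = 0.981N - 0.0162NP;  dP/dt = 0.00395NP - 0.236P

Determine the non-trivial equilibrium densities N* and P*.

N* ≈ 59.7, P* ≈ 60.6

Set dP/dt = 0 with P > 0: 0.00395N - 0.236 = 0, so N* = 0.236/0.00395 = 59.7.
Set dN/dt = 0 with N > 0: 0.981 - 0.0162P = 0, so P* = 0.981/0.0162 = 60.6.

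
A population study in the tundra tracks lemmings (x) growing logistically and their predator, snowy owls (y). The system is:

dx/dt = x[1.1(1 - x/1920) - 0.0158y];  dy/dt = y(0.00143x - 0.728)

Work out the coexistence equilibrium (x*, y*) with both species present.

From dy/dt = 0 with y > 0: 0.00143x* = 0.728, so x* = 509.
Substitute into dx/dt = 0: 1.1(1 - 509/1920) = 0.0158y*.
The bracket is 0.735, giving y* = 0.808/0.0158 = 51.2.

x* ≈ 509, y* ≈ 51.2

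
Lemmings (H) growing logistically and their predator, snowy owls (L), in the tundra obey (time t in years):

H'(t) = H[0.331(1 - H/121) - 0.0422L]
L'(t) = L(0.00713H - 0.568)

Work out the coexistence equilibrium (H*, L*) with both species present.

From dL/dt = 0 with L > 0: 0.00713H* = 0.568, so H* = 79.7.
Substitute into dH/dt = 0: 0.331(1 - 79.7/121) = 0.0422L*.
The bracket is 0.342, giving L* = 0.113/0.0422 = 2.68.

H* ≈ 79.7, L* ≈ 2.68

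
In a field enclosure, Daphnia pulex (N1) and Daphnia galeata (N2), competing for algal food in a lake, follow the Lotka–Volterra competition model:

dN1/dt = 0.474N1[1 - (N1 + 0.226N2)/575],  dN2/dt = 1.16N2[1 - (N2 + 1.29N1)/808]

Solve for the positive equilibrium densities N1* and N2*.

Setting both brackets to zero gives the nullclines N1 + 0.226N2 = 575 and 1.29N1 + N2 = 808.
Substituting N2 = 808 - 1.29N1 into the first: N1(1 - 0.226·1.29) = 575 - 0.226·808.
So N1* = 392/0.708 = 554, and then N2* = 808 - 1.29·554 = 93.5.

N1* ≈ 554, N2* ≈ 93.5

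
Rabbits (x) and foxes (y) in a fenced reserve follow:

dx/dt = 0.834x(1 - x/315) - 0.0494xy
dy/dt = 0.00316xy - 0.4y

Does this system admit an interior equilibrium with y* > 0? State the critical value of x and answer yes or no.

Threshold x = 127; K > 127, so yes, the predator persists.

The predator equation gives dy/dt > 0 only when x > 0.4/0.00316 = 127.
Without the predator, x → K = 315. Since 315 > 127, the predator can invade and persist.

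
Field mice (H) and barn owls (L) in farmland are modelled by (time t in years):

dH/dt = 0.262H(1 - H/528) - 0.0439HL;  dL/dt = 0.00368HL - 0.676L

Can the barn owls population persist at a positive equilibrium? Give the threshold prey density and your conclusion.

The predator equation gives dL/dt > 0 only when H > 0.676/0.00368 = 184.
Without the predator, H → K = 528. Since 528 > 184, the predator can invade and persist.

Threshold H = 184; K > 184, so yes, the predator persists.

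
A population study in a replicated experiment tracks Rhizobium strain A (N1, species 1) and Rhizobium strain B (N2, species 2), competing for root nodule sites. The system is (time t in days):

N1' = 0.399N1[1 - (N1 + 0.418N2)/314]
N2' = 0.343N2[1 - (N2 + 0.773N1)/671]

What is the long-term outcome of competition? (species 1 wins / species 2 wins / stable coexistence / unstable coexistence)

stable coexistence

Compare the nullcline intercepts: K1/α12 = 314/0.418 = 751 > K2 = 671; K2/α21 = 671/0.773 = 868 > K1 = 314.
Since both inequalities hold, each species can invade when rare, so the interior equilibrium is stable.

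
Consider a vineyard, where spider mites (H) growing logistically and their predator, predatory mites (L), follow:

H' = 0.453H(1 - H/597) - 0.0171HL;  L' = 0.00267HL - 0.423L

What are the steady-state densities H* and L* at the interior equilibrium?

From dL/dt = 0 with L > 0: 0.00267H* = 0.423, so H* = 158.
Substitute into dH/dt = 0: 0.453(1 - 158/597) = 0.0171L*.
The bracket is 0.735, giving L* = 0.333/0.0171 = 19.5.

H* ≈ 158, L* ≈ 19.5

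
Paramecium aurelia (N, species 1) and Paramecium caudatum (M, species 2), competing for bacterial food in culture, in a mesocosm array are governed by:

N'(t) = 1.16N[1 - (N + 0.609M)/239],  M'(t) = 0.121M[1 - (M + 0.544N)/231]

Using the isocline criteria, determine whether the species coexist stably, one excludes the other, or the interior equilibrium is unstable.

stable coexistence

Compare the nullcline intercepts: K1/α12 = 239/0.609 = 392 > K2 = 231; K2/α21 = 231/0.544 = 425 > K1 = 239.
Since both inequalities hold, each species can invade when rare, so the interior equilibrium is stable.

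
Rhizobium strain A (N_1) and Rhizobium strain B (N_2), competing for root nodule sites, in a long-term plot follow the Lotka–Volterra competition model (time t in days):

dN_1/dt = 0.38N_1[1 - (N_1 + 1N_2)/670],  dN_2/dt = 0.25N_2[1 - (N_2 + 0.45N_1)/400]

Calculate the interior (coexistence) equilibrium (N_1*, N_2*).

Setting both brackets to zero gives the nullclines N_1 + 1N_2 = 670 and 0.45N_1 + N_2 = 400.
Substituting N_2 = 400 - 0.45N_1 into the first: N_1(1 - 1·0.45) = 670 - 1·400.
So N_1* = 270/0.55 = 491, and then N_2* = 400 - 0.45·491 = 179.

N_1* ≈ 491, N_2* ≈ 179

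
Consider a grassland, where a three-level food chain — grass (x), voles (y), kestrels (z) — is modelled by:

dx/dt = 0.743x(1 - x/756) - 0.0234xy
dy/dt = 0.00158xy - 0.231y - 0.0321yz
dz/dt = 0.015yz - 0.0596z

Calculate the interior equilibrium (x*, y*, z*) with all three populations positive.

From dz/dt = 0: 0.015y* = 0.0596, so y* = 3.97.
From dx/dt = 0: 0.743(1 - x*/756) = 0.0234·3.97, giving x* = 756·(1 - 0.125) = 661.
From dy/dt = 0: 0.00158·661 - 0.231 = 0.0321z*, so z* = 0.814/0.0321 = 25.4.

x* ≈ 661, y* ≈ 3.97, z* ≈ 25.4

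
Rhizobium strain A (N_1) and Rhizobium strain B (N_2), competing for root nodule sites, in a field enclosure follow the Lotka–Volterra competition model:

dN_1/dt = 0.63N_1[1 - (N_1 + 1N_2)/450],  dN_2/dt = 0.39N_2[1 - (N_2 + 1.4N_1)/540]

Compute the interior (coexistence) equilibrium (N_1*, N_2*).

N_1* ≈ 225, N_2* ≈ 225

Setting both brackets to zero gives the nullclines N_1 + 1N_2 = 450 and 1.4N_1 + N_2 = 540.
Substituting N_2 = 540 - 1.4N_1 into the first: N_1(1 - 1·1.4) = 450 - 1·540.
So N_1* = -90/-0.4 = 225, and then N_2* = 540 - 1.4·225 = 225.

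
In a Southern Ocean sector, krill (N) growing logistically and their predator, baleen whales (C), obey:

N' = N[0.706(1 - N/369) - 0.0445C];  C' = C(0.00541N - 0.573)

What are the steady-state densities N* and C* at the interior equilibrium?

From dC/dt = 0 with C > 0: 0.00541N* = 0.573, so N* = 106.
Substitute into dN/dt = 0: 0.706(1 - 106/369) = 0.0445C*.
The bracket is 0.713, giving C* = 0.503/0.0445 = 11.3.

N* ≈ 106, C* ≈ 11.3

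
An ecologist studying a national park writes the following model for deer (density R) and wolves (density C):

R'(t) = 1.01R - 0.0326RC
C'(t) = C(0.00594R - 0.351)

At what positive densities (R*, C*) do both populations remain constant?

Set dC/dt = 0 with C > 0: 0.00594R - 0.351 = 0, so R* = 0.351/0.00594 = 59.1.
Set dR/dt = 0 with R > 0: 1.01 - 0.0326C = 0, so C* = 1.01/0.0326 = 31.

R* ≈ 59.1, C* ≈ 31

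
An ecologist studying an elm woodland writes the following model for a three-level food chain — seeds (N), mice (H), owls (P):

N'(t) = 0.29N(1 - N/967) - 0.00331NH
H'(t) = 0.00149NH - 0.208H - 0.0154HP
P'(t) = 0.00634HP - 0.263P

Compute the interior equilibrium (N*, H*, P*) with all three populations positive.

N* ≈ 509, H* ≈ 41.5, P* ≈ 35.8

From dP/dt = 0: 0.00634H* = 0.263, so H* = 41.5.
From dN/dt = 0: 0.29(1 - N*/967) = 0.00331·41.5, giving N* = 967·(1 - 0.473) = 509.
From dH/dt = 0: 0.00149·509 - 0.208 = 0.0154P*, so P* = 0.551/0.0154 = 35.8.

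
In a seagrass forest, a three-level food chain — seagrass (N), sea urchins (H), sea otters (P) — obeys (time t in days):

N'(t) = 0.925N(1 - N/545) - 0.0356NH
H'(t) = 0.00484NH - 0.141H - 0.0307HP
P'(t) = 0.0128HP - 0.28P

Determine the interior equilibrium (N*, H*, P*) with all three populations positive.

N* ≈ 86.2, H* ≈ 21.9, P* ≈ 8.99

From dP/dt = 0: 0.0128H* = 0.28, so H* = 21.9.
From dN/dt = 0: 0.925(1 - N*/545) = 0.0356·21.9, giving N* = 545·(1 - 0.842) = 86.2.
From dH/dt = 0: 0.00484·86.2 - 0.141 = 0.0307P*, so P* = 0.276/0.0307 = 8.99.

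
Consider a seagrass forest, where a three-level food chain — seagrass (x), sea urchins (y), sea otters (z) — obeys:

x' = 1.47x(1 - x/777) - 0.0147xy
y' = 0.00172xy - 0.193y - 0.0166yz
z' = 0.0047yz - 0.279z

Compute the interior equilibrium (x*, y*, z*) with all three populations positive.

From dz/dt = 0: 0.0047y* = 0.279, so y* = 59.4.
From dx/dt = 0: 1.47(1 - x*/777) = 0.0147·59.4, giving x* = 777·(1 - 0.594) = 316.
From dy/dt = 0: 0.00172·316 - 0.193 = 0.0166z*, so z* = 0.35/0.0166 = 21.1.

x* ≈ 316, y* ≈ 59.4, z* ≈ 21.1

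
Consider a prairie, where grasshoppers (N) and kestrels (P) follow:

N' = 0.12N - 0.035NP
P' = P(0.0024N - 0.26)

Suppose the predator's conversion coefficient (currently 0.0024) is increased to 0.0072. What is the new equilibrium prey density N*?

At the interior fixed point, setting dP/dt = 0 with P > 0 fixes N* = (predator death rate)/(NP coefficient) — independent of the other coefficients.
With the change, N* = 0.26/0.0072 = 36.1; it falls from 108.

N* ≈ 36.1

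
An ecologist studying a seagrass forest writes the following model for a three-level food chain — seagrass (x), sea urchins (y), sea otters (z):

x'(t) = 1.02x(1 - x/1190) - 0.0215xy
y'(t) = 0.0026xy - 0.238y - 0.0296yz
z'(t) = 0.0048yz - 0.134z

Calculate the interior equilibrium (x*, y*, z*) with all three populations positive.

From dz/dt = 0: 0.0048y* = 0.134, so y* = 27.9.
From dx/dt = 0: 1.02(1 - x*/1190) = 0.0215·27.9, giving x* = 1190·(1 - 0.588) = 490.
From dy/dt = 0: 0.0026·490 - 0.238 = 0.0296z*, so z* = 1.04/0.0296 = 35.

x* ≈ 490, y* ≈ 27.9, z* ≈ 35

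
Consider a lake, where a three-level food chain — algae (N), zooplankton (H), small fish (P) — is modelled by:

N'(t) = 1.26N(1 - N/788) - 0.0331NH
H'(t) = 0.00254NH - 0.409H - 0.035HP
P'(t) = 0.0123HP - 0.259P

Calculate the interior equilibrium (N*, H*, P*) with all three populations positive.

From dP/dt = 0: 0.0123H* = 0.259, so H* = 21.1.
From dN/dt = 0: 1.26(1 - N*/788) = 0.0331·21.1, giving N* = 788·(1 - 0.553) = 352.
From dH/dt = 0: 0.00254·352 - 0.409 = 0.035P*, so P* = 0.485/0.035 = 13.9.

N* ≈ 352, H* ≈ 21.1, P* ≈ 13.9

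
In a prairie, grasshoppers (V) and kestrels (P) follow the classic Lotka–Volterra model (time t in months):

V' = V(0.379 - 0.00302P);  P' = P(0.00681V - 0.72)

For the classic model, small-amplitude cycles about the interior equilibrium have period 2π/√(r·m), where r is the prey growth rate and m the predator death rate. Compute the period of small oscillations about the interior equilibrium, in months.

T ≈ 12 months

Here r = 0.379 and m = 0.72, so r·m = 0.273.
ω = √0.273 = 0.522 per month, hence T = 2π/ω ≈ 12 months.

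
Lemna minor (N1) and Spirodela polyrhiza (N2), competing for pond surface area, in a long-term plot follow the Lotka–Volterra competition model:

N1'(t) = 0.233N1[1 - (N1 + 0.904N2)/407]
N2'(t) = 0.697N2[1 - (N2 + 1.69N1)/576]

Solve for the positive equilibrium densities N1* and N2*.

Setting both brackets to zero gives the nullclines N1 + 0.904N2 = 407 and 1.69N1 + N2 = 576.
Substituting N2 = 576 - 1.69N1 into the first: N1(1 - 0.904·1.69) = 407 - 0.904·576.
So N1* = -114/-0.528 = 215, and then N2* = 576 - 1.69·215 = 212.

N1* ≈ 215, N2* ≈ 212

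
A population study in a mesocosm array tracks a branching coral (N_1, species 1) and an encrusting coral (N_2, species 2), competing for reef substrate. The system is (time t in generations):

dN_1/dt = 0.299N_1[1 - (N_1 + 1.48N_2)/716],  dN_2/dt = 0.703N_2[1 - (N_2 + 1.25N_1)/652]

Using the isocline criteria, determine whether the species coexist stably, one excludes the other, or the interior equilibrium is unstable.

unstable coexistence (outcome depends on initial conditions)

Compare the nullcline intercepts: K1/α12 = 716/1.48 = 484 < K2 = 652; K2/α21 = 652/1.25 = 522 < K1 = 716.
Since both are reversed, neither can invade when rare; the interior point is a saddle.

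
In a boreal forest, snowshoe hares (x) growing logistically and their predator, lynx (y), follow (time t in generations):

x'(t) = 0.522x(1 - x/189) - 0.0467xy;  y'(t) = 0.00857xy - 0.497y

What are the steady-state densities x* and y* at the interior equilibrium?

x* ≈ 58, y* ≈ 7.75

From dy/dt = 0 with y > 0: 0.00857x* = 0.497, so x* = 58.
Substitute into dx/dt = 0: 0.522(1 - 58/189) = 0.0467y*.
The bracket is 0.693, giving y* = 0.362/0.0467 = 7.75.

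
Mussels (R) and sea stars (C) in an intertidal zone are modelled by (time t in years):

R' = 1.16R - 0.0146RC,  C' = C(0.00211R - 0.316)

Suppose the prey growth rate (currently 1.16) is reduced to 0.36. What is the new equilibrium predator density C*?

At the interior fixed point, setting dR/dt = 0 with R > 0 fixes C* = (prey growth rate)/(RC coefficient) — independent of the other coefficients.
With the change, C* = 0.36/0.0146 = 24.7; it falls from 79.5.

C* ≈ 24.7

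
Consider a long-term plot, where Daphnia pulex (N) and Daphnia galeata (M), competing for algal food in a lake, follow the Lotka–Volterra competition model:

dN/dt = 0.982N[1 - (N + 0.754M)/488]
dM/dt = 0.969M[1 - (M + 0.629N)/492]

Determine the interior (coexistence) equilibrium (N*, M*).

Setting both brackets to zero gives the nullclines N + 0.754M = 488 and 0.629N + M = 492.
Substituting M = 492 - 0.629N into the first: N(1 - 0.754·0.629) = 488 - 0.754·492.
So N* = 117/0.526 = 223, and then M* = 492 - 0.629·223 = 352.

N* ≈ 223, M* ≈ 352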